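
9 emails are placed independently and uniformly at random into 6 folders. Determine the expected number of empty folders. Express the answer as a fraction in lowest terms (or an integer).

1953125/1679616

Let Xⱼ=1 if folder j is empty. P(Xⱼ=1) = ((6-1)/6)^9 = 1953125/10077696.
By linearity, E[#empty] = 6·1953125/10077696 = 1953125/1679616.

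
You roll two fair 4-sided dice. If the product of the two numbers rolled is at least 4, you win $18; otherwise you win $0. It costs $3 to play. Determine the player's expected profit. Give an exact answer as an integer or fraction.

75/8 dollars

E[payout] = (5/16)·0 + (11/16)·18 = 99/8
Expected profit = 99/8 − 3 = 75/8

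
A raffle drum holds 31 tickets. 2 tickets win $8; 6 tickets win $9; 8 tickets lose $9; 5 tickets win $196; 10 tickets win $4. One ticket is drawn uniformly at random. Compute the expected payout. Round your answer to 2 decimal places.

$32.84

E[payout] = (2/31)·8 + (6/31)·9 + (8/31)·(-9) + (5/31)·196 + (10/31)·4 = 1018/31
≈ $32.84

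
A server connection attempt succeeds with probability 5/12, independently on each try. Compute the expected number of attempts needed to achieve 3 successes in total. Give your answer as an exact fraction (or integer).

36/5

By linearity (sum of 3 independent geometric waits), E[trials] = 3/p = 3/(5/12) = 36/5.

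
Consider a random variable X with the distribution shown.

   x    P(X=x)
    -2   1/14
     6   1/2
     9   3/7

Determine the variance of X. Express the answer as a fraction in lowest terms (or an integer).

388/49

E[X] = (1/14)·(-2) + (1/2)·6 + (3/7)·9 = 47/7
E[X²] = (1/14)·4 + (1/2)·36 + (3/7)·81 = 53
Var(X) = 53 − (47/7)² = 388/49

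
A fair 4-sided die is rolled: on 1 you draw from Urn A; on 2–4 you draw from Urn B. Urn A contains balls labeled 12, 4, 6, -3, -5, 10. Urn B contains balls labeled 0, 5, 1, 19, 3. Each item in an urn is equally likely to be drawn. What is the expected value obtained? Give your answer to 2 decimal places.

E[X | Urn A] = (12 + 4 + 6 − 3 − 5 + 10)/6 = 4
E[X | Urn B] = (0 + 5 + 1 + 19 + 3)/5 = 28/5
E[X] = (1/4)·4 + (3/4)·28/5 = 26/5 ≈ 5.20

5.20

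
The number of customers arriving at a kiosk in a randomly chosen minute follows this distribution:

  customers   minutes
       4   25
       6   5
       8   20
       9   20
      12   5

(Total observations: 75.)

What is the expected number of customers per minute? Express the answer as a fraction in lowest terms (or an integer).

106/15

Total = 75, so P(customers=4) = 25/75, etc.
E[X] = (1/3)·4 + (1/15)·6 + (4/15)·8 + (4/15)·9 + (1/15)·12
     = 106/15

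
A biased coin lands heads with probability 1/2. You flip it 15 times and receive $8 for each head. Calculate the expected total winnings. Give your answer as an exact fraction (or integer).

$60

E[#heads] = 15·1/2 = 15/2 (linearity over flips).
E[winnings] = 8·15/2 = 60.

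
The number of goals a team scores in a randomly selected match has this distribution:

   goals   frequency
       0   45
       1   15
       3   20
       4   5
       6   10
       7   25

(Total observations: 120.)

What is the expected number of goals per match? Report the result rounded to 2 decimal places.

2.75

Total = 120, so P(goals=0) = 45/120, etc.
E[X] = (3/8)·0 + (1/8)·1 + (1/6)·3 + (1/24)·4 + (1/12)·6 + (5/24)·7
     = 11/4 ≈ 2.75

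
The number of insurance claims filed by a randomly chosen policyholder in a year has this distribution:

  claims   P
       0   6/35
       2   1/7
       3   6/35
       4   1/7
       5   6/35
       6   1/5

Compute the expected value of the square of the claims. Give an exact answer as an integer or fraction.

556/35

E[X²] = (6/35)·0 + (1/7)·4 + (6/35)·9 + (1/7)·16 + (6/35)·25 + (1/5)·36
     = 556/35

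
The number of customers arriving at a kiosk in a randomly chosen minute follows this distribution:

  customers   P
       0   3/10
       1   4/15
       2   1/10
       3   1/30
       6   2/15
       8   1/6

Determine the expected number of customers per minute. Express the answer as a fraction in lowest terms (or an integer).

E[X] = (3/10)·0 + (4/15)·1 + (1/10)·2 + (1/30)·3 + (2/15)·6 + (1/6)·8
     = 27/10

27/10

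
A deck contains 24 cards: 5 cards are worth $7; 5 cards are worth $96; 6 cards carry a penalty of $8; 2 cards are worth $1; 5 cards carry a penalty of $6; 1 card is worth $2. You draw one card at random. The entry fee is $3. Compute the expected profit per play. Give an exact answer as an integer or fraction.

123/8 dollars

E[payout] = (5/24)·7 + (5/24)·96 + (6/24)·(-8) + (2/24)·1 + (5/24)·(-6) + (1/24)·2 = 147/8
Expected profit = 147/8 − 3 = 123/8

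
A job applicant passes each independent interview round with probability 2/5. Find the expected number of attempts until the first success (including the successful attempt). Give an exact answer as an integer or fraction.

5/2

For a geometric distribution, E[trials] = 1/p = 1/(2/5) = 5/2.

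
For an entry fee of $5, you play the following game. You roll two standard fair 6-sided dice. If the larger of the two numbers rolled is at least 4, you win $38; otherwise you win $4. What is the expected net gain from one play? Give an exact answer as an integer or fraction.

49/2 dollars

E[payout] = (1/4)·4 + (3/4)·38 = 59/2
Expected profit = 59/2 − 5 = 49/2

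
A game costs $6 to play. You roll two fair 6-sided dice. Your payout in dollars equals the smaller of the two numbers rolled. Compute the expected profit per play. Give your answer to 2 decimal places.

-$3.47

Distribution of the smaller of the two numbers rolled: 1 w.p. 11/36, 2 w.p. 1/4, 3 w.p. 7/36, 4 w.p. 5/36, 5 w.p. 1/12, 6 w.p. 1/36
E[payout] = (11/36)·1 + (1/4)·2 + (7/36)·3 + (5/36)·4 + (1/12)·5 + (1/36)·6 = 91/36
Expected profit = 91/36 − 6 = -125/36 ≈ -$3.47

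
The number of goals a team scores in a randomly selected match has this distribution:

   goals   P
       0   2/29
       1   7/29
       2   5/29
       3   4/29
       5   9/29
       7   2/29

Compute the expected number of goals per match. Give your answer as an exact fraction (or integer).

E[X] = (2/29)·0 + (7/29)·1 + (5/29)·2 + (4/29)·3 + (9/29)·5 + (2/29)·7
     = 88/29

88/29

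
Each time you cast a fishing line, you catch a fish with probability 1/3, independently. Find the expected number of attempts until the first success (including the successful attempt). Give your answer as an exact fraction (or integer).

For a geometric distribution, E[trials] = 1/p = 1/(1/3) = 3.

3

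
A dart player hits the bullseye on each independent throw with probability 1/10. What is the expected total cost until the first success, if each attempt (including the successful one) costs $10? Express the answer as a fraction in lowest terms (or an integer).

E[#attempts] = 1/p = 10; E[cost] = 10·10 = 100.

$100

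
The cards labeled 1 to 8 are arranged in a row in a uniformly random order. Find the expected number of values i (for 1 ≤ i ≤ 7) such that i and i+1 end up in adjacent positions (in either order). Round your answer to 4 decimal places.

For each i ∈ {1,…,7}, let Xᵢ = 1 if i and i+1 are adjacent. P(Xᵢ=1) = 2·(8−1)!/8! = 2/8.
By linearity, E[ΣXᵢ] = (7)·(2/8) = 7/4.
≈ 1.7500

1.7500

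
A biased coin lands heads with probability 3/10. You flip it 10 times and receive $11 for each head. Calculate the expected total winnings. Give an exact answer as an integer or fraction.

$33

E[#heads] = 10·3/10 = 3 (linearity over flips).
E[winnings] = 11·3 = 33.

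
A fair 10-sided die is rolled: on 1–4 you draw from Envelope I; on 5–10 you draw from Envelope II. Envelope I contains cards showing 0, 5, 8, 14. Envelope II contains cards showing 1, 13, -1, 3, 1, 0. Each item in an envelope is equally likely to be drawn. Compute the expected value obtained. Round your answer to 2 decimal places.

E[X | Envelope I] = (0 + 5 + 8 + 14)/4 = 27/4
E[X | Envelope II] = (1 + 13 − 1 + 3 + 1 + 0)/6 = 17/6
E[X] = (2/5)·27/4 + (3/5)·17/6 = 22/5 ≈ 4.40

4.40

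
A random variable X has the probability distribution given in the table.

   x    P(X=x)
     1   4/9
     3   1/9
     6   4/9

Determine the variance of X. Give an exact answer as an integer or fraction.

452/81

E[X] = (4/9)·1 + (1/9)·3 + (4/9)·6 = 31/9
E[X²] = (4/9)·1 + (1/9)·9 + (4/9)·36 = 157/9
Var(X) = 157/9 − (31/9)² = 452/81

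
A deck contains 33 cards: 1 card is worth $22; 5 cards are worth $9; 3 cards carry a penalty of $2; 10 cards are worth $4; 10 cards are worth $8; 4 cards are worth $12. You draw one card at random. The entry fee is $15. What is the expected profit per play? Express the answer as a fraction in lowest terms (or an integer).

-266/33 dollars

E[payout] = (1/33)·22 + (5/33)·9 + (3/33)·(-2) + (10/33)·4 + (10/33)·8 + (4/33)·12 = 229/33
Expected profit = 229/33 − 15 = -266/33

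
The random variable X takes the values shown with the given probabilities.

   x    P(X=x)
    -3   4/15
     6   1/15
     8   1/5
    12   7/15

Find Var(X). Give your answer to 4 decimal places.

E[X] = (4/15)·(-3) + (1/15)·6 + (1/5)·8 + (7/15)·12 = 34/5
E[X²] = (4/15)·9 + (1/15)·36 + (1/5)·64 + (7/15)·144 = 424/5
Var(X) = 424/5 − (34/5)² = 964/25 ≈ 38.5600

38.5600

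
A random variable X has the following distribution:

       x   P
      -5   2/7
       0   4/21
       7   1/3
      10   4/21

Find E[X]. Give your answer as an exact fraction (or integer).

59/21

E[X] = (2/7)·(-5) + (4/21)·0 + (1/3)·7 + (4/21)·10
     = 59/21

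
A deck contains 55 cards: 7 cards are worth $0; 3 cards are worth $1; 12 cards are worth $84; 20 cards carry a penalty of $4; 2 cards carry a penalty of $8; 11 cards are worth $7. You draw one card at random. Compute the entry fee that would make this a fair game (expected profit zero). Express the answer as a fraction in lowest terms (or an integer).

E[payout] = (7/55)·0 + (3/55)·1 + (12/55)·84 + (20/55)·(-4) + (2/55)·(-8) + (11/55)·7 = 992/55
Fair fee = E[payout] = 992/55

992/55 dollars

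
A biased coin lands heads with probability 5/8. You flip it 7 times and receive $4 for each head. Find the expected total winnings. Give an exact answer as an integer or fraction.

E[#heads] = 7·5/8 = 35/8 (linearity over flips).
E[winnings] = 4·35/8 = 35/2.

35/2 dollars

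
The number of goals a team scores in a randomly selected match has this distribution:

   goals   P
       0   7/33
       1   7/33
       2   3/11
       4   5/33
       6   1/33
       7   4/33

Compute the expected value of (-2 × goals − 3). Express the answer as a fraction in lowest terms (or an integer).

E[-2x-3] = (7/33)·(-3) + (7/33)·(-5) + (3/11)·(-7) + (5/33)·(-11) + (1/33)·(-15) + (4/33)·(-17)
     = -257/33

-257/33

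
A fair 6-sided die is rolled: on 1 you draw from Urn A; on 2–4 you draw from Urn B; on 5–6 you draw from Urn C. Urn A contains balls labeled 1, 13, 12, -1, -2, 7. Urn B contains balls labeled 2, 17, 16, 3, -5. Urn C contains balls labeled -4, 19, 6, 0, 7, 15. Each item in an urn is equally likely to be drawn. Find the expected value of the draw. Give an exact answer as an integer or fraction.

587/90

E[X | Urn A] = (1 + 13 + 12 − 1 − 2 + 7)/6 = 5
E[X | Urn B] = (2 + 17 + 16 + 3 − 5)/5 = 33/5
E[X | Urn C] = (-4 + 19 + 6 + 0 + 7 + 15)/6 = 43/6
E[X] = (1/6)·5 + (1/2)·33/5 + (1/3)·43/6 = 587/90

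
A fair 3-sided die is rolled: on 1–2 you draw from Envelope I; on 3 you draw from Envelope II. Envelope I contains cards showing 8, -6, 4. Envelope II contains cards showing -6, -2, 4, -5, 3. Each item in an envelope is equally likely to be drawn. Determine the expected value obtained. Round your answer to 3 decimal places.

E[X | Envelope I] = (8 − 6 + 4)/3 = 2
E[X | Envelope II] = (-6 − 2 + 4 − 5 + 3)/5 = -6/5
E[X] = (2/3)·2 + (1/3)·(-6/5) = 14/15 ≈ 0.933

0.933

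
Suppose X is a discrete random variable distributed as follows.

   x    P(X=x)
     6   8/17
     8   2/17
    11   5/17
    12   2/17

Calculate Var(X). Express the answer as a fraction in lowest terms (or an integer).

E[X] = (8/17)·6 + (2/17)·8 + (5/17)·11 + (2/17)·12 = 143/17
E[X²] = (8/17)·36 + (2/17)·64 + (5/17)·121 + (2/17)·144 = 77
Var(X) = 77 − (143/17)² = 1804/289

1804/289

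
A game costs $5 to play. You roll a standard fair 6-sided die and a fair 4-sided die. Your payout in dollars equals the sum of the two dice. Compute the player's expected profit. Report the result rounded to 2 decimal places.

Distribution of the sum of the two dice: 2 w.p. 1/24, 3 w.p. 1/12, 4 w.p. 1/8, 5 w.p. 1/6, 6 w.p. 1/6, 7 w.p. 1/6, …
E[payout] = (1/24)·2 + (1/12)·3 + (1/8)·4 + (1/6)·5 + (1/6)·6 + (1/6)·7 + (1/8)·8 + (1/12)·9 + (1/24)·10 = 6
Expected profit = 6 − 5 = 1 ≈ $1.00

$1.00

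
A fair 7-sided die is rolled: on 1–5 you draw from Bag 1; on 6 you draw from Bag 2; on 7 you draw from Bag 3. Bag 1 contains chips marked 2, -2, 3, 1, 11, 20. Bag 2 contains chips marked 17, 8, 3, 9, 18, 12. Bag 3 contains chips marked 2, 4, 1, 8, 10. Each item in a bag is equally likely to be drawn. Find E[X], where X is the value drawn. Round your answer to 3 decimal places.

E[X | Bag 1] = (2 − 2 + 3 + 1 + 11 + 20)/6 = 35/6
E[X | Bag 2] = (17 + 8 + 3 + 9 + 18 + 12)/6 = 67/6
E[X | Bag 3] = (2 + 4 + 1 + 8 + 10)/5 = 5
E[X] = (5/7)·35/6 + (1/7)·67/6 + (1/7)·5 = 136/21 ≈ 6.476

6.476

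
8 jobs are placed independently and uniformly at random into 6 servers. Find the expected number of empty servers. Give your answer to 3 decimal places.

Let Xⱼ=1 if server j is empty. P(Xⱼ=1) = ((6-1)/6)^8 = 390625/1679616.
By linearity, E[#empty] = 6·390625/1679616 = 390625/279936.
≈ 1.395

1.395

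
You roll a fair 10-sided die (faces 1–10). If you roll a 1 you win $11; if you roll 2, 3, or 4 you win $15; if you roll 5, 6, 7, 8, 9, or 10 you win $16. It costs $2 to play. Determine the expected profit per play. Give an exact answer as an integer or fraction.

E[payout] = (1/10)·11 + (3/10)·15 + (3/5)·16 = 76/5
Expected profit = 76/5 − 2 = 66/5

66/5 dollars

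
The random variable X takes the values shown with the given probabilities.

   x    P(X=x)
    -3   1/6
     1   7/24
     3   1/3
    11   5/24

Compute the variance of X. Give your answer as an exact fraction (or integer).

2951/144

E[X] = (1/6)·(-3) + (7/24)·1 + (1/3)·3 + (5/24)·11 = 37/12
E[X²] = (1/6)·9 + (7/24)·1 + (1/3)·9 + (5/24)·121 = 30
Var(X) = 30 − (37/12)² = 2951/144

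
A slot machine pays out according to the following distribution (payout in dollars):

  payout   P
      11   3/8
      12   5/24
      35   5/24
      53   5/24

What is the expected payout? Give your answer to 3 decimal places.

$24.958

E[X] = (3/8)·11 + (5/24)·12 + (5/24)·35 + (5/24)·53
     = 599/24 ≈ 24.958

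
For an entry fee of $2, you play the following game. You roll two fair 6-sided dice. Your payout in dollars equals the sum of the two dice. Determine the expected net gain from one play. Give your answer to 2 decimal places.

$5.00

Distribution of the sum of the two dice: 2 w.p. 1/36, 3 w.p. 1/18, 4 w.p. 1/12, 5 w.p. 1/9, 6 w.p. 5/36, 7 w.p. 1/6, …
E[payout] = (1/36)·2 + (1/18)·3 + (1/12)·4 + (1/9)·5 + (5/36)·6 + (1/6)·7 + (5/36)·8 + (1/9)·9 + (1/12)·10 + (1/18)·11 + (1/36)·12 = 7
Expected profit = 7 − 2 = 5 ≈ $5.00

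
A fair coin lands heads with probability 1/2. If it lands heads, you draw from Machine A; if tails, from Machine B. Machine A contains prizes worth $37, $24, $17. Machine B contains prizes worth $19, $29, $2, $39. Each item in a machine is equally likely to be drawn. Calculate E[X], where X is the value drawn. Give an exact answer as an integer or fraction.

193/8 dollars

E[X | Machine A] = (37 + 24 + 17)/3 = 26
E[X | Machine B] = (19 + 29 + 2 + 39)/4 = 89/4
E[X] = (1/2)·26 + (1/2)·89/4 = 193/8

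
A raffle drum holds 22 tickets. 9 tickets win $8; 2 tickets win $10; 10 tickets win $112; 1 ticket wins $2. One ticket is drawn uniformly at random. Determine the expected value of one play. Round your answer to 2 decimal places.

$55.18

E[payout] = (9/22)·8 + (2/22)·10 + (10/22)·112 + (1/22)·2 = 607/11
≈ $55.18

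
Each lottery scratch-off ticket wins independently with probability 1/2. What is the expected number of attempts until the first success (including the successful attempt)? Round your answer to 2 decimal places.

For a geometric distribution, E[trials] = 1/p = 1/(1/2) = 2.
≈ 2.00

2.00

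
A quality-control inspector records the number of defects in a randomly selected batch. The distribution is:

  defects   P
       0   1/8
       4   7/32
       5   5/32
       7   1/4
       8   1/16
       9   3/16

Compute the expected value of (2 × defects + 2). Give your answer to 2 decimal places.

E[2x+2] = (1/8)·2 + (7/32)·10 + (5/32)·12 + (1/4)·16 + (1/16)·18 + (3/16)·20
     = 211/16 ≈ 13.19

13.19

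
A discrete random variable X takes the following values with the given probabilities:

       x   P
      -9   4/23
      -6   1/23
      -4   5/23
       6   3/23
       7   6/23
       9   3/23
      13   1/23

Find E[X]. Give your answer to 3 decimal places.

1.652

E[X] = (4/23)·(-9) + (1/23)·(-6) + (5/23)·(-4) + (3/23)·6 + (6/23)·7 + (3/23)·9 + (1/23)·13
     = 38/23 ≈ 1.652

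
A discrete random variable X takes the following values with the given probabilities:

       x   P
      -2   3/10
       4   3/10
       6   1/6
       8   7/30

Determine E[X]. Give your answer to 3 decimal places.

E[X] = (3/10)·(-2) + (3/10)·4 + (1/6)·6 + (7/30)·8
     = 52/15 ≈ 3.467

3.467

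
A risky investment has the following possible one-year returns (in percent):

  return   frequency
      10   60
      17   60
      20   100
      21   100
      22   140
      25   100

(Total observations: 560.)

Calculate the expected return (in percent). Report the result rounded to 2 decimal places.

20.18

Total = 560, so P(return=10) = 60/560, etc.
E[X] = (3/28)·10 + (3/28)·17 + (5/28)·20 + (5/28)·21 + (1/4)·22 + (5/28)·25
     = 565/28 ≈ 20.18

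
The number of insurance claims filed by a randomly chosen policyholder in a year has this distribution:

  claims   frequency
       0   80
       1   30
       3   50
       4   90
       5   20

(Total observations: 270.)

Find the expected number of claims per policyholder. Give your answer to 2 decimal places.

Total = 270, so P(claims=0) = 80/270, etc.
E[X] = (8/27)·0 + (1/9)·1 + (5/27)·3 + (1/3)·4 + (2/27)·5
     = 64/27 ≈ 2.37

2.37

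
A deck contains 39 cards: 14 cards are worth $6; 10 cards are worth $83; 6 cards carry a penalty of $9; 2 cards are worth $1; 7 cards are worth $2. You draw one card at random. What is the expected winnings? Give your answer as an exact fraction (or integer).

292/13 dollars

E[payout] = (14/39)·6 + (10/39)·83 + (6/39)·(-9) + (2/39)·1 + (7/39)·2 = 292/13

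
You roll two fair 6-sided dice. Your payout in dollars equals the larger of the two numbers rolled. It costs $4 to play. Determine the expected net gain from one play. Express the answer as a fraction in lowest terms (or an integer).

17/36 dollars

Distribution of the larger of the two numbers rolled: 1 w.p. 1/36, 2 w.p. 1/12, 3 w.p. 5/36, 4 w.p. 7/36, 5 w.p. 1/4, 6 w.p. 11/36
E[payout] = (1/36)·1 + (1/12)·2 + (5/36)·3 + (7/36)·4 + (1/4)·5 + (11/36)·6 = 161/36
Expected profit = 161/36 − 4 = 17/36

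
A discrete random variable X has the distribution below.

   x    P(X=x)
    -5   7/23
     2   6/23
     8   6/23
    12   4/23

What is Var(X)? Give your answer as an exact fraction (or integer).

21328/529

E[X] = (7/23)·(-5) + (6/23)·2 + (6/23)·8 + (4/23)·12 = 73/23
E[X²] = (7/23)·25 + (6/23)·4 + (6/23)·64 + (4/23)·144 = 1159/23
Var(X) = 1159/23 − (73/23)² = 21328/529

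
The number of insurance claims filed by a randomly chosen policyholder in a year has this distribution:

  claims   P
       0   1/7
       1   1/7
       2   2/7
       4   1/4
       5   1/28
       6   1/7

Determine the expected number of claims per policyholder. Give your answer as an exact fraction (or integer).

11/4

E[X] = (1/7)·0 + (1/7)·1 + (2/7)·2 + (1/4)·4 + (1/28)·5 + (1/7)·6
     = 11/4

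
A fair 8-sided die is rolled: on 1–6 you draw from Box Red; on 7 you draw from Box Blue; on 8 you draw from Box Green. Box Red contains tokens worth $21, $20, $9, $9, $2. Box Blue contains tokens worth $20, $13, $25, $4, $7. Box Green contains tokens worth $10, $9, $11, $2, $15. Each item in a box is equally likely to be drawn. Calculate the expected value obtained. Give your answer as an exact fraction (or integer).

E[X | Box Red] = (21 + 20 + 9 + 9 + 2)/5 = 61/5
E[X | Box Blue] = (20 + 13 + 25 + 4 + 7)/5 = 69/5
E[X | Box Green] = (10 + 9 + 11 + 2 + 15)/5 = 47/5
E[X] = (3/4)·61/5 + (1/8)·69/5 + (1/8)·47/5 = 241/20

241/20 dollars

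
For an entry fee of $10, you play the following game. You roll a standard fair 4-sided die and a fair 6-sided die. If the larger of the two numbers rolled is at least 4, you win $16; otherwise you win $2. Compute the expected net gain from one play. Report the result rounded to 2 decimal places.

E[payout] = (3/8)·2 + (5/8)·16 = 43/4
Expected profit = 43/4 − 10 = 3/4 ≈ $0.75

$0.75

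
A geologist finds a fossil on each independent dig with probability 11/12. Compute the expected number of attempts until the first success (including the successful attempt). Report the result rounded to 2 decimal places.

For a geometric distribution, E[trials] = 1/p = 1/(11/12) = 12/11.
≈ 1.09

1.09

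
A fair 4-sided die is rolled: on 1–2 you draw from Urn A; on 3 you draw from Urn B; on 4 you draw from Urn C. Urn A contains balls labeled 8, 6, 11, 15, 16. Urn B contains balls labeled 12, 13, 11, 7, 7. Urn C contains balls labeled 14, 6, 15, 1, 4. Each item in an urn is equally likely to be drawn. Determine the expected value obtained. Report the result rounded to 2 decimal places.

E[X | Urn A] = (8 + 6 + 11 + 15 + 16)/5 = 56/5
E[X | Urn B] = (12 + 13 + 11 + 7 + 7)/5 = 10
E[X | Urn C] = (14 + 6 + 15 + 1 + 4)/5 = 8
E[X] = (1/2)·56/5 + (1/4)·10 + (1/4)·8 = 101/10 ≈ 10.10

10.10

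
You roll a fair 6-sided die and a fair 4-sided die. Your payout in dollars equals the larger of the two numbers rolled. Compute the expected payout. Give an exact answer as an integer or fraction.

Distribution of the larger of the two numbers rolled: 1 w.p. 1/24, 2 w.p. 1/8, 3 w.p. 5/24, 4 w.p. 7/24, 5 w.p. 1/6, 6 w.p. 1/6
E[payout] = (1/24)·1 + (1/8)·2 + (5/24)·3 + (7/24)·4 + (1/6)·5 + (1/6)·6 = 47/12

47/12 dollars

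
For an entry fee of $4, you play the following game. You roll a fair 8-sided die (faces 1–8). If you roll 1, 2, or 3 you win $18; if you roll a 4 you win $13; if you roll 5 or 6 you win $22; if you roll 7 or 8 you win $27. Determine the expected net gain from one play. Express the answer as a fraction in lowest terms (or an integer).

E[payout] = (1/8)·13 + (3/8)·18 + (1/4)·22 + (1/4)·27 = 165/8
Expected profit = 165/8 − 4 = 133/8

133/8 dollars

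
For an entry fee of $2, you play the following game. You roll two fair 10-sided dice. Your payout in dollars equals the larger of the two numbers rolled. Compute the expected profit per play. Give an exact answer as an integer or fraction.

103/20 dollars

Distribution of the larger of the two numbers rolled: 1 w.p. 1/100, 2 w.p. 3/100, 3 w.p. 1/20, 4 w.p. 7/100, 5 w.p. 9/100, 6 w.p. 11/100, …
E[payout] = (1/100)·1 + (3/100)·2 + (1/20)·3 + (7/100)·4 + (9/100)·5 + (11/100)·6 + (13/100)·7 + (3/20)·8 + (17/100)·9 + (19/100)·10 = 143/20
Expected profit = 143/20 − 2 = 103/20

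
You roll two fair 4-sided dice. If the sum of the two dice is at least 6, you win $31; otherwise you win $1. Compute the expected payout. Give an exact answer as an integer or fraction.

49/4 dollars

E[payout] = (5/8)·1 + (3/8)·31 = 49/4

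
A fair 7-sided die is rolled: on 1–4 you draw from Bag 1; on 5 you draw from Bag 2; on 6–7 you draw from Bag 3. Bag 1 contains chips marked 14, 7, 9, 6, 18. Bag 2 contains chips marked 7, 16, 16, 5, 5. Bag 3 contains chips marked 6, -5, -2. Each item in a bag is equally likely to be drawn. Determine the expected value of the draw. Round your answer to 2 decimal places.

7.48

E[X | Bag 1] = (14 + 7 + 9 + 6 + 18)/5 = 54/5
E[X | Bag 2] = (7 + 16 + 16 + 5 + 5)/5 = 49/5
E[X | Bag 3] = (6 − 5 − 2)/3 = -1/3
E[X] = (4/7)·54/5 + (1/7)·49/5 + (2/7)·(-1/3) = 157/21 ≈ 7.48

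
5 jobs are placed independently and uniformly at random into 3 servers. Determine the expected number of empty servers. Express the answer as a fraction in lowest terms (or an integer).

Let Xⱼ=1 if server j is empty. P(Xⱼ=1) = ((3-1)/3)^5 = 32/243.
By linearity, E[#empty] = 3·32/243 = 32/81.

32/81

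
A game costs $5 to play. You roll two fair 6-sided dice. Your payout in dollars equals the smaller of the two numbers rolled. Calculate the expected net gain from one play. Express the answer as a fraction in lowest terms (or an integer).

-89/36 dollars

Distribution of the smaller of the two numbers rolled: 1 w.p. 11/36, 2 w.p. 1/4, 3 w.p. 7/36, 4 w.p. 5/36, 5 w.p. 1/12, 6 w.p. 1/36
E[payout] = (11/36)·1 + (1/4)·2 + (7/36)·3 + (5/36)·4 + (1/12)·5 + (1/36)·6 = 91/36
Expected profit = 91/36 − 5 = -89/36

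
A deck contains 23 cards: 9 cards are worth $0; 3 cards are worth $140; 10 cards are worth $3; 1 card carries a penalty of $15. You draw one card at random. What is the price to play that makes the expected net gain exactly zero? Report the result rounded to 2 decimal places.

$18.91

E[payout] = (9/23)·0 + (3/23)·140 + (10/23)·3 + (1/23)·(-15) = 435/23
Fair fee = E[payout] = 435/23 ≈ $18.91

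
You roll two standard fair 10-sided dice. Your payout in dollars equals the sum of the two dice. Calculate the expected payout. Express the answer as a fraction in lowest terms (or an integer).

$11

Distribution of the sum of the two dice: 2 w.p. 1/100, 3 w.p. 1/50, 4 w.p. 3/100, 5 w.p. 1/25, 6 w.p. 1/20, 7 w.p. 3/50, …
E[payout] = (1/100)·2 + (1/50)·3 + (3/100)·4 + (1/25)·5 + (1/20)·6 + (3/50)·7 + (7/100)·8 + (2/25)·9 + (9/100)·10 + (1/10)·11 + (9/100)·12 + (2/25)·13 + (7/100)·14 + (3/50)·15 + (1/20)·16 + (1/25)·17 + (3/100)·18 + (1/50)·19 + (1/100)·20 = 11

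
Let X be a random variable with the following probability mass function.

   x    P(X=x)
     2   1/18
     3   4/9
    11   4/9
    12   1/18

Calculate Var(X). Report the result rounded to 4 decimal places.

E[X] = (1/18)·2 + (4/9)·3 + (4/9)·11 + (1/18)·12 = 7
E[X²] = (1/18)·4 + (4/9)·9 + (4/9)·121 + (1/18)·144 = 66
Var(X) = 66 − (7)² = 17 ≈ 17.0000

17.0000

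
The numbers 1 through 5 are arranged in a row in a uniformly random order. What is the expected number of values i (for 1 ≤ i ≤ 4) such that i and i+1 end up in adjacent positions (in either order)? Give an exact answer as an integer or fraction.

For each i ∈ {1,…,4}, let Xᵢ = 1 if i and i+1 are adjacent. P(Xᵢ=1) = 2·(5−1)!/5! = 2/5.
By linearity, E[ΣXᵢ] = (4)·(2/5) = 8/5.

8/5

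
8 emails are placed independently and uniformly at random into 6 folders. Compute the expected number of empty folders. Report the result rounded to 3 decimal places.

1.395

Let Xⱼ=1 if folder j is empty. P(Xⱼ=1) = ((6-1)/6)^8 = 390625/1679616.
By linearity, E[#empty] = 6·390625/1679616 = 390625/279936.
≈ 1.395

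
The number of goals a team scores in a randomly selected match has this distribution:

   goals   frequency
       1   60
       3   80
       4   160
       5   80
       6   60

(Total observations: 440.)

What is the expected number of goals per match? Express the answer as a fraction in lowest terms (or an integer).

85/22

Total = 440, so P(goals=1) = 60/440, etc.
E[X] = (3/22)·1 + (2/11)·3 + (4/11)·4 + (2/11)·5 + (3/22)·6
     = 85/22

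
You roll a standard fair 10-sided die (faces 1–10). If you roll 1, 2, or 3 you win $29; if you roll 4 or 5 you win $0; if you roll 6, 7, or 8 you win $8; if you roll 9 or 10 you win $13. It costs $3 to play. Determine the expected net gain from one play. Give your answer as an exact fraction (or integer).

E[payout] = (1/5)·0 + (3/10)·8 + (1/5)·13 + (3/10)·29 = 137/10
Expected profit = 137/10 − 3 = 107/10

107/10 dollars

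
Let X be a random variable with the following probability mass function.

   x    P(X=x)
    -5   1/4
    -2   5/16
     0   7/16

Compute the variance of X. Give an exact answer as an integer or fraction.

E[X] = (1/4)·(-5) + (5/16)·(-2) + (7/16)·0 = -15/8
E[X²] = (1/4)·25 + (5/16)·4 + (7/16)·0 = 15/2
Var(X) = 15/2 − (-15/8)² = 255/64

255/64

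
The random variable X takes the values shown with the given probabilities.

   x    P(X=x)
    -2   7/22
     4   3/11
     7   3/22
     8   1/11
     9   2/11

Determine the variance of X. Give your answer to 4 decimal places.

E[X] = (7/22)·(-2) + (3/11)·4 + (3/22)·7 + (1/11)·8 + (2/11)·9 = 83/22
E[X²] = (7/22)·4 + (3/11)·16 + (3/22)·49 + (1/11)·64 + (2/11)·81 = 723/22
Var(X) = 723/22 − (83/22)² = 9017/484 ≈ 18.6302

18.6302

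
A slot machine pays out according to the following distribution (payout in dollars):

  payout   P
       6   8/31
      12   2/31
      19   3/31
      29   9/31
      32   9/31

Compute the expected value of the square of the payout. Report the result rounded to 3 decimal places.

594.968

E[X²] = (8/31)·36 + (2/31)·144 + (3/31)·361 + (9/31)·841 + (9/31)·1024
     = 18444/31 ≈ 594.968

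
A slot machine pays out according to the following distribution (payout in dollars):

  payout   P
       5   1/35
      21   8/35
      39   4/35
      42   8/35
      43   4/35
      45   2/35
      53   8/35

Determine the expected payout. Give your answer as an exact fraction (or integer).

193/5 dollars

E[X] = (1/35)·5 + (8/35)·21 + (4/35)·39 + (8/35)·42 + (4/35)·43 + (2/35)·45 + (8/35)·53
     = 193/5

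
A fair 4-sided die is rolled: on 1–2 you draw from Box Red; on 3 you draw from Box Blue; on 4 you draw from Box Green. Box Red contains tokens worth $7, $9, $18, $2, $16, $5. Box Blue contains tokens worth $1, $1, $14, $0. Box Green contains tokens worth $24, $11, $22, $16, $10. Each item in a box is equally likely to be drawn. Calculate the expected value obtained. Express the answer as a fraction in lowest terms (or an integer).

99/10 dollars

E[X | Box Red] = (7 + 9 + 18 + 2 + 16 + 5)/6 = 19/2
E[X | Box Blue] = (1 + 1 + 14 + 0)/4 = 4
E[X | Box Green] = (24 + 11 + 22 + 16 + 10)/5 = 83/5
E[X] = (1/2)·19/2 + (1/4)·4 + (1/4)·83/5 = 99/10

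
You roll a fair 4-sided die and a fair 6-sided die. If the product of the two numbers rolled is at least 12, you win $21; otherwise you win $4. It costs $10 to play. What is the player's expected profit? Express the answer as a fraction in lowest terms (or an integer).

-1/3 dollars

E[payout] = (2/3)·4 + (1/3)·21 = 29/3
Expected profit = 29/3 − 10 = -1/3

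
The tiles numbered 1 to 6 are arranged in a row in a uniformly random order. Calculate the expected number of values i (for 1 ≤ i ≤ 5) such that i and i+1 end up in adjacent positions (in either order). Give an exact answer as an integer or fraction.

For each i ∈ {1,…,5}, let Xᵢ = 1 if i and i+1 are adjacent. P(Xᵢ=1) = 2·(6−1)!/6! = 2/6.
By linearity, E[ΣXᵢ] = (5)·(2/6) = 5/3.

5/3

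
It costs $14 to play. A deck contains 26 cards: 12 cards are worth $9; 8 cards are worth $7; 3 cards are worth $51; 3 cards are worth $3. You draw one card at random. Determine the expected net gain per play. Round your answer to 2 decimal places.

E[payout] = (12/26)·9 + (8/26)·7 + (3/26)·51 + (3/26)·3 = 163/13
Expected profit = 163/13 − 14 = -19/13 ≈ -$1.46

-$1.46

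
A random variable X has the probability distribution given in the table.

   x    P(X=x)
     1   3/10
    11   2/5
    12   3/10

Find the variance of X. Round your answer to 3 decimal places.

E[X] = (3/10)·1 + (2/5)·11 + (3/10)·12 = 83/10
E[X²] = (3/10)·1 + (2/5)·121 + (3/10)·144 = 919/10
Var(X) = 919/10 − (83/10)² = 2301/100 ≈ 23.010

23.010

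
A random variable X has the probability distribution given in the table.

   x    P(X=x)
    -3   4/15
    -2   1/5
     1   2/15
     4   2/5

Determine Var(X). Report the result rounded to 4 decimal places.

E[X] = (4/15)·(-3) + (1/5)·(-2) + (2/15)·1 + (2/5)·4 = 8/15
E[X²] = (4/15)·9 + (1/5)·4 + (2/15)·1 + (2/5)·16 = 146/15
Var(X) = 146/15 − (8/15)² = 2126/225 ≈ 9.4489

9.4489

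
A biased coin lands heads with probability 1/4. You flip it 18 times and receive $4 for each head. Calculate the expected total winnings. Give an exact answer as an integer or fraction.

E[#heads] = 18·1/4 = 9/2 (linearity over flips).
E[winnings] = 4·9/2 = 18.

$18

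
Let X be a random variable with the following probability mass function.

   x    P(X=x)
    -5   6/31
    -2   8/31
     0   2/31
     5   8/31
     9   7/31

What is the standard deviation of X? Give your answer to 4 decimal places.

5.2184

E[X] = 57/31, E[X²] = 949/31
Var(X) = E[X²] − (E[X])² = 949/31 − 3249/961 = 26170/961
SD(X) = √(26170/961) ≈ 5.2184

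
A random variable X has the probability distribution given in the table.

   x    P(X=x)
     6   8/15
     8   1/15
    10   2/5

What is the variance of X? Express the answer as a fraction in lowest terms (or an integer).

824/225

E[X] = (8/15)·6 + (1/15)·8 + (2/5)·10 = 116/15
E[X²] = (8/15)·36 + (1/15)·64 + (2/5)·100 = 952/15
Var(X) = 952/15 − (116/15)² = 824/225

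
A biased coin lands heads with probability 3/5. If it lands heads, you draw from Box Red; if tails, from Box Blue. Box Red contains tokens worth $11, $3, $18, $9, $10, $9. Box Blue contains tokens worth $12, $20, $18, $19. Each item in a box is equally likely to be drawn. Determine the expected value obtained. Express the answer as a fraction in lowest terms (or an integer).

E[X | Box Red] = (11 + 3 + 18 + 9 + 10 + 9)/6 = 10
E[X | Box Blue] = (12 + 20 + 18 + 19)/4 = 69/4
E[X] = (3/5)·10 + (2/5)·69/4 = 129/10

129/10 dollars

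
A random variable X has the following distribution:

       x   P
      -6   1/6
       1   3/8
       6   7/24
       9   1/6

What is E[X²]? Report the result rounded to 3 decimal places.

30.375

E[X²] = (1/6)·36 + (3/8)·1 + (7/24)·36 + (1/6)·81
     = 243/8 ≈ 30.375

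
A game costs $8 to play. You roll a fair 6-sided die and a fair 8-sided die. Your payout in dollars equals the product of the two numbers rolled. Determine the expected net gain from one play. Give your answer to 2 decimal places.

Distribution of the product of the two numbers rolled: 1 w.p. 1/48, 2 w.p. 1/24, 3 w.p. 1/24, 4 w.p. 1/16, 5 w.p. 1/24, 6 w.p. 1/12, …
E[payout] = (1/48)·1 + (1/24)·2 + (1/24)·3 + (1/16)·4 + (1/24)·5 + (1/12)·6 + (1/48)·7 + (1/16)·8 + (1/48)·9 + (1/24)·10 + (1/12)·12 + (1/48)·14 + (1/24)·15 + (1/24)·16 + (1/24)·18 + (1/24)·20 + (1/48)·21 + (1/16)·24 + (1/48)·25 + (1/48)·28 + (1/24)·30 + (1/48)·32 + (1/48)·35 + (1/48)·36 + (1/48)·40 + (1/48)·42 + (1/48)·48 = 63/4
Expected profit = 63/4 − 8 = 31/4 ≈ $7.75

$7.75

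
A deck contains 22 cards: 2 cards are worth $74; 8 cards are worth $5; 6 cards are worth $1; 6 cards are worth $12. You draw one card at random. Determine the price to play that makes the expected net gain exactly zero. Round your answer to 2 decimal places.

$12.09

E[payout] = (2/22)·74 + (8/22)·5 + (6/22)·1 + (6/22)·12 = 133/11
Fair fee = E[payout] = 133/11 ≈ $12.09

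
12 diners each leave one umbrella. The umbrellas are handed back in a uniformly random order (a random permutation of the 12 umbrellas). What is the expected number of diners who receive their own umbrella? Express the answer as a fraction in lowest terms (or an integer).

Let Xᵢ = 1 if person i gets their own umbrella. For each i, P(Xᵢ=1) = 1/12.
By linearity of expectation, E[X₁+…+X_12] = 12·(1/12) = 1.

1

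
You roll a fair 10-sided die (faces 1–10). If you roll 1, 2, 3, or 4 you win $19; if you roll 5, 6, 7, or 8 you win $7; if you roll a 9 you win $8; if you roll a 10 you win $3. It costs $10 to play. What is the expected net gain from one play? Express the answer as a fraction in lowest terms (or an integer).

3/2 dollars

E[payout] = (1/10)·3 + (2/5)·7 + (1/10)·8 + (2/5)·19 = 23/2
Expected profit = 23/2 − 10 = 3/2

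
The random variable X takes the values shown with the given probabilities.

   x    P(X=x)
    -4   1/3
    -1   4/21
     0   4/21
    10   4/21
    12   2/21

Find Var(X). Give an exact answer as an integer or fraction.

15860/441

E[X] = (1/3)·(-4) + (4/21)·(-1) + (4/21)·0 + (4/21)·10 + (2/21)·12 = 32/21
E[X²] = (1/3)·16 + (4/21)·1 + (4/21)·0 + (4/21)·100 + (2/21)·144 = 268/7
Var(X) = 268/7 − (32/21)² = 15860/441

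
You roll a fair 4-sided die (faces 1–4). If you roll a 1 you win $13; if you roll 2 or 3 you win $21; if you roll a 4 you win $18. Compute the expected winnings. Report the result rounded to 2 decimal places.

$18.25

E[payout] = (1/4)·13 + (1/4)·18 + (1/2)·21 = 73/4
≈ $18.25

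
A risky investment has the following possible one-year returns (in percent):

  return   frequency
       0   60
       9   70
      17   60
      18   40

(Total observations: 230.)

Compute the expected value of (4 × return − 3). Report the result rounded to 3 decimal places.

38.217

Total = 230, so P(return=0) = 60/230, etc.
E[4x-3] = (6/23)·(-3) + (7/23)·33 + (6/23)·65 + (4/23)·69
     = 879/23 ≈ 38.217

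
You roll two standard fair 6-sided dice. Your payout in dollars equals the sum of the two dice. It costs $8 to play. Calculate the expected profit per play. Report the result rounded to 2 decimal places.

-$1.00

Distribution of the sum of the two dice: 2 w.p. 1/36, 3 w.p. 1/18, 4 w.p. 1/12, 5 w.p. 1/9, 6 w.p. 5/36, 7 w.p. 1/6, …
E[payout] = (1/36)·2 + (1/18)·3 + (1/12)·4 + (1/9)·5 + (5/36)·6 + (1/6)·7 + (5/36)·8 + (1/9)·9 + (1/12)·10 + (1/18)·11 + (1/36)·12 = 7
Expected profit = 7 − 8 = -1 ≈ -$1.00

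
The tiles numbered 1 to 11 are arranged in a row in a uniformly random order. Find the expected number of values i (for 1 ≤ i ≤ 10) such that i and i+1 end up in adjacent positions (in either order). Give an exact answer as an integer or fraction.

20/11

For each i ∈ {1,…,10}, let Xᵢ = 1 if i and i+1 are adjacent. P(Xᵢ=1) = 2·(11−1)!/11! = 2/11.
By linearity, E[ΣXᵢ] = (10)·(2/11) = 20/11.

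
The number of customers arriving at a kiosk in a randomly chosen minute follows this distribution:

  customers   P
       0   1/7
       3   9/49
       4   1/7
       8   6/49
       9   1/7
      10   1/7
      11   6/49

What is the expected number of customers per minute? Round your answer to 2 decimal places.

6.16

E[X] = (1/7)·0 + (9/49)·3 + (1/7)·4 + (6/49)·8 + (1/7)·9 + (1/7)·10 + (6/49)·11
     = 302/49 ≈ 6.16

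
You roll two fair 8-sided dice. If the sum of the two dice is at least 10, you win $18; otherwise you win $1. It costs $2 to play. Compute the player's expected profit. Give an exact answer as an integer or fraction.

E[payout] = (9/16)·1 + (7/16)·18 = 135/16
Expected profit = 135/16 − 2 = 103/16

103/16 dollars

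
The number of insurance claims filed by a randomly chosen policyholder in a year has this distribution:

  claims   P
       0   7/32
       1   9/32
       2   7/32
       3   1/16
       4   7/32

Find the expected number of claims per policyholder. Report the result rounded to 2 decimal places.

1.78

E[X] = (7/32)·0 + (9/32)·1 + (7/32)·2 + (1/16)·3 + (7/32)·4
     = 57/32 ≈ 1.78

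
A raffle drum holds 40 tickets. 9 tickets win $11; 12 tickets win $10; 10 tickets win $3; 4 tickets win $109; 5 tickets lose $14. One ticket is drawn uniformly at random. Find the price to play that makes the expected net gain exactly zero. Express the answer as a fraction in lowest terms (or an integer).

123/8 dollars

E[payout] = (9/40)·11 + (12/40)·10 + (10/40)·3 + (4/40)·109 + (5/40)·(-14) = 123/8
Fair fee = E[payout] = 123/8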